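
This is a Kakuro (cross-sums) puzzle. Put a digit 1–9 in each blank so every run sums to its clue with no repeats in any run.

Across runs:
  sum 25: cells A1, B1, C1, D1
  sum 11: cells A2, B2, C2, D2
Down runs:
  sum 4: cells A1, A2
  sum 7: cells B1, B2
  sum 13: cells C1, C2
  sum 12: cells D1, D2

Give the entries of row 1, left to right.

11 in 4 cells must be {1,2,3,5}; 4 in 2 cells must be {1,3}.
Only 5 fits C2 under both its across sum 11 and down sum 13.
Given what's placed, D2 must be 3 to fit the 11 across and 12 down.
C1 = 13 − 5 = 8 completes the 13 down.
D1 = 12 − 3 = 9 completes the 12 down.
A2 = 1: the only remaining digit allowed by both the 11 across and the 4 down.
B2 = 11 − 9 = 2 completes the 11 across.
A1 = 4 − 1 = 3 completes the 4 down.
B1 = 25 − 20 = 5 completes the 25 across.

3 5 8 9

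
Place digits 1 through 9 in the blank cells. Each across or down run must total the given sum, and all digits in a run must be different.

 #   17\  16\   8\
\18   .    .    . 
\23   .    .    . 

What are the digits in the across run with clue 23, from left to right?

8 9 6

23 in 3 cells must be {6,8,9}; 17 in 2 cells must be {8,9}; 16 in 2 cells must be {7,9}.
The 23 across and the 16 down share only 9, so R2C2 = 9.
Given what's placed, R2C3 must be 6 to fit the 23 across and 8 down.
R1C2 = 16 − 9 = 7 completes the 16 down.
R1C3 = 8 − 6 = 2 completes the 8 down.
R2C1 = 23 − 15 = 8 completes the 23 across.
R1C1 = 18 − 9 = 9 completes the 18 across.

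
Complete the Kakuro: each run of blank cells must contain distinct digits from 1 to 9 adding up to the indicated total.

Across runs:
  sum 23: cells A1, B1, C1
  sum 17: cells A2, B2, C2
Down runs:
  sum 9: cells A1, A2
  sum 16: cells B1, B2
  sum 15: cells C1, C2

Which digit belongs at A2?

1

23 in 3 cells must be {6,8,9}; 16 in 2 cells must be {7,9}.
The 23 across and the 16 down share only 9, so B1 = 9.
B2 = 16 − 9 = 7 completes the 16 down.
Nothing is forced directly, so branch on A1, whose candidates are 6 or 8. If A1 = 6: that forces C1 = 8, after which A2 would have to be in {1,2,4,6,8,9} for the 17 across but in {3} for the 9 down — contradiction. So A1 = 8.
C1 = 23 − 17 = 6 completes the 23 across.
A2 = 9 − 8 = 1 completes the 9 down.
C2 = 17 − 8 = 9 completes the 17 across.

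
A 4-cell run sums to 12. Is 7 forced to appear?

No

Counterexample: {1,2,3,6} sums to 12 without using 7.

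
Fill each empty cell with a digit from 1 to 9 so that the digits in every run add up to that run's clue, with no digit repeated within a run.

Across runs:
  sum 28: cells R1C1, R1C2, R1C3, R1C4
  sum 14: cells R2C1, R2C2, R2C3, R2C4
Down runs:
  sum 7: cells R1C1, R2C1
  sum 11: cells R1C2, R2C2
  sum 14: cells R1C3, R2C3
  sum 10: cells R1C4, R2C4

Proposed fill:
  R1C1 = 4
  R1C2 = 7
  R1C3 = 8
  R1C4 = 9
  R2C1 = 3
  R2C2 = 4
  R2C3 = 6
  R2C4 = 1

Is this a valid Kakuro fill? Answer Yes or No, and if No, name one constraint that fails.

Yes

Across: 4+7+8+9=28; 3+4+6+1=14. Down: 4+3=7; 7+4=11; 8+6=14; 9+1=10. No digit repeats within any run.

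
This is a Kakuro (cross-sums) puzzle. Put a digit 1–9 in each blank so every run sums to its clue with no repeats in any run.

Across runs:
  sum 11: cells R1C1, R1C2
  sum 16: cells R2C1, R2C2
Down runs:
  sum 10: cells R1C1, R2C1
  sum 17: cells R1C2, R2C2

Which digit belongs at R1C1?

3

16 in 2 cells must be {7,9}; 17 in 2 cells must be {8,9}.
The 16 across and the 17 down share only 9, so R2C2 = 9.
R1C2 = 17 − 9 = 8 completes the 17 down.
R2C1 = 16 − 9 = 7 completes the 16 across.
R1C1 = 11 − 8 = 3 completes the 11 across.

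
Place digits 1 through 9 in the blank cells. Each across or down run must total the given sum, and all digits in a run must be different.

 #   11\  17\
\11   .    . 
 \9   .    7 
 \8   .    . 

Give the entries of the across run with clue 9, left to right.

2 7

R2C1 = 9 − 7 = 2 completes the 9 across.
No cell is forced outright now. R3C2 can only be 1 or 2 or 6 (the digits allowed by both its 8 across and its 17 down). If R3C2 = 1: that forces R1C2 = 9, after which R3C1 would have to be in {7} for the 8 across but in {1,3,4,5,6,8} for the 11 down — contradiction. If R3C2 = 6: that forces R1C2 = 4, after which R3C1 would have to be in {2} for the 8 across but in {1,3,4,5,6,8} for the 11 down — contradiction. So R3C2 = 2.
R1C2 = 17 − 9 = 8 completes the 17 down.
R3C1 = 8 − 2 = 6 completes the 8 across.
R1C1 = 11 − 8 = 3 completes the 11 across.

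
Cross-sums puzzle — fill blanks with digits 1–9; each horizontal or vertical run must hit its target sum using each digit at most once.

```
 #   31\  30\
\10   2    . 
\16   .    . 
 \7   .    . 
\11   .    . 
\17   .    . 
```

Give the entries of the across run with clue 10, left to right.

2, 8

16 in 2 cells must be {7,9}; 17 in 2 cells must be {8,9}.
R1C2 = 10 − 2 = 8 completes the 10 across.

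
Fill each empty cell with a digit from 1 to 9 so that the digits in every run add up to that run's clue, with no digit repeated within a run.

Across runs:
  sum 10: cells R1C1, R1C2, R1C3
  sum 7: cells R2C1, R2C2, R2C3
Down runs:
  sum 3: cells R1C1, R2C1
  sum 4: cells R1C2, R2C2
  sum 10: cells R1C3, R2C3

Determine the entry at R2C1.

7 in 3 cells must be {1,2,4}; 3 in 2 cells must be {1,2}; 4 in 2 cells must be {1,3}.
The 7 across and the 4 down share only 1, so R2C2 = 1.
R1C2 = 4 − 1 = 3 completes the 4 down.
Given what's placed, R2C1 must be 2 to fit the 7 across and 3 down.
R2C3 = 7 − 3 = 4 completes the 7 across.
R1C1 = 3 − 2 = 1 completes the 3 down.
R1C3 = 10 − 4 = 6 completes the 10 across.

2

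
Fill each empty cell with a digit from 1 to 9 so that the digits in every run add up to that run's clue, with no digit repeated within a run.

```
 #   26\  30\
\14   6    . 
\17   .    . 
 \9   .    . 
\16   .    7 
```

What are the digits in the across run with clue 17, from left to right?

8, 9

17 in 2 cells must be {8,9}; 16 in 2 cells must be {7,9}; 30 in 4 cells must be {6,7,8,9}.
R1C2 = 14 − 6 = 8 completes the 14 across.
Given what's placed, R2C2 must be 9 to fit the 17 across and 30 down.
R3C2 = 30 − 24 = 6 completes the 30 down.
R4C1 = 16 − 7 = 9 completes the 16 across.
R2C1 = 17 − 9 = 8 completes the 17 across.
R3C1 = 9 − 6 = 3 completes the 9 across.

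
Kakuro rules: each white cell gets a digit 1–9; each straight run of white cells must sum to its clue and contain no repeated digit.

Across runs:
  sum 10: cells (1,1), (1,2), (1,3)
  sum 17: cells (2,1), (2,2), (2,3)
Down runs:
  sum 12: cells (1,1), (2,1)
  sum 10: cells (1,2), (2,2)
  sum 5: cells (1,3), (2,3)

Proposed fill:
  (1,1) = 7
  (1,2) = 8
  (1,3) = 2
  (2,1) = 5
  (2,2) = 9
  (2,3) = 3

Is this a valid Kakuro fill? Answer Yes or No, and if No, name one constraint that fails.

No — the across run (1,1)–(1,3) sums to 17, not 10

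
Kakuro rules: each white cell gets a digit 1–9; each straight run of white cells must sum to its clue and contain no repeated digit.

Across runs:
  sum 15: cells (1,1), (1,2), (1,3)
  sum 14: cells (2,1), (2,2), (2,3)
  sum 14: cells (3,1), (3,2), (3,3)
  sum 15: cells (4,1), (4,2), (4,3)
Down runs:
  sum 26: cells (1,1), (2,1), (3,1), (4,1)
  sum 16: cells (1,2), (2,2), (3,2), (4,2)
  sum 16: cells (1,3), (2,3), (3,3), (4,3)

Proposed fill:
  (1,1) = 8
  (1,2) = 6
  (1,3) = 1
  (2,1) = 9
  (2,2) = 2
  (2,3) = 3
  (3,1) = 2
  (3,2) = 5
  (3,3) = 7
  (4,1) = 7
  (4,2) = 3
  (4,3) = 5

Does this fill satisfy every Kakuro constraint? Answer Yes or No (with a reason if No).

Yes

Across: 8+6+1=15; 9+2+3=14; 2+5+7=14; 7+3+5=15. Down: 8+9+2+7=26; 6+2+5+3=16; 1+3+7+5=16. No digit repeats within any run.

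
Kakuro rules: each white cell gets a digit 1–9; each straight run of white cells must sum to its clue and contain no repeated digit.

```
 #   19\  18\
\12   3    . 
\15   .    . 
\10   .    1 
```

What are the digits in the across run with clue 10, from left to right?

R1C2 = 12 − 3 = 9 completes the 12 across.
R2C2 = 18 − 10 = 8 completes the 18 down.
R3C1 = 10 − 1 = 9 completes the 10 across.
R2C1 = 15 − 8 = 7 completes the 15 across.

9 1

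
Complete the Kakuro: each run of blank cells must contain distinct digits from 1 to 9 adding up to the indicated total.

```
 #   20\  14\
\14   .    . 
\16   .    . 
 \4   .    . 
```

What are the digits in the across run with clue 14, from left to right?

8 6

16 in 2 cells must be {7,9}; 4 in 2 cells must be {1,3}.
The 4 across and the 20 down share only 3, so R3C1 = 3.
R3C2 = 4 − 3 = 1 completes the 4 across.
Given what's placed, R2C1 must be 9 to fit the 16 across and 20 down.
R2C2 = 16 − 9 = 7 completes the 16 across.
R1C1 = 20 − 12 = 8 completes the 20 down.
R1C2 = 14 − 8 = 6 completes the 14 across.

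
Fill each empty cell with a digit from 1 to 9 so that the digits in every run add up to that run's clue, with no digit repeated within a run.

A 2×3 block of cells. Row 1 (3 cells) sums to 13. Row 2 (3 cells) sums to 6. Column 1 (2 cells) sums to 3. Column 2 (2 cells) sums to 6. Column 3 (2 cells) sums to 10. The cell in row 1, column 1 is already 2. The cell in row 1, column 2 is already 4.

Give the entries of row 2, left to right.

6 in 3 cells must be {1,2,3}; 3 in 2 cells must be {1,2}.
(1,3) = 13 − 6 = 7 completes the 13 across.
(2,1) = 3 − 2 = 1 completes the 3 down.
(2,2) = 6 − 4 = 2 completes the 6 down.
(2,3) = 6 − 3 = 3 completes the 6 across.

1 2 3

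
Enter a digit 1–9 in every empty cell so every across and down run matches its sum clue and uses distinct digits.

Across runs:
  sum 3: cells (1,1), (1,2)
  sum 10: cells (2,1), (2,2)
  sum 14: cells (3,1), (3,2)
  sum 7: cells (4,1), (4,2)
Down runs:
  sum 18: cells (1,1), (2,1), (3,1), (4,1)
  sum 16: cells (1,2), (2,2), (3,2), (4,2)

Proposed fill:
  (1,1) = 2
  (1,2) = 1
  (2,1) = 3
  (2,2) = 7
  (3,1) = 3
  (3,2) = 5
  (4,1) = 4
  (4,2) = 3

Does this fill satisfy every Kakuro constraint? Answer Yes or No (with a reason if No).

No — the down run (1,1)–(4,1) sums to 12, not 18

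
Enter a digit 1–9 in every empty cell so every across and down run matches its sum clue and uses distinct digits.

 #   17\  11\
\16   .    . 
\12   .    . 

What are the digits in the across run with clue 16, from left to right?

9 7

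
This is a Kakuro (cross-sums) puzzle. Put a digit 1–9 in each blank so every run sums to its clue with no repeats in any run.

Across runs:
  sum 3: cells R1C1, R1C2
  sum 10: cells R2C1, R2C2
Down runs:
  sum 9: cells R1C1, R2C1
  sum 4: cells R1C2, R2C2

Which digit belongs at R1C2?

3 in 2 cells must be {1,2}; 4 in 2 cells must be {1,3}.
The 3 across and the 4 down share only 1, so R1C2 = 1.
R2C2 = 4 − 1 = 3 completes the 4 down.
R1C1 = 3 − 1 = 2 completes the 3 across.
R2C1 = 10 − 3 = 7 completes the 10 across.

1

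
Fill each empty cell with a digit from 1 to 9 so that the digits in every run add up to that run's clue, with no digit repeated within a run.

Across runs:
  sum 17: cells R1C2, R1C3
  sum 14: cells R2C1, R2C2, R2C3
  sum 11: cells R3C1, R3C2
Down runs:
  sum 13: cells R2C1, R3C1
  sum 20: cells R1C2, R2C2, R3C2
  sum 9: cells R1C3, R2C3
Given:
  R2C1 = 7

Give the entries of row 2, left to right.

7 6 1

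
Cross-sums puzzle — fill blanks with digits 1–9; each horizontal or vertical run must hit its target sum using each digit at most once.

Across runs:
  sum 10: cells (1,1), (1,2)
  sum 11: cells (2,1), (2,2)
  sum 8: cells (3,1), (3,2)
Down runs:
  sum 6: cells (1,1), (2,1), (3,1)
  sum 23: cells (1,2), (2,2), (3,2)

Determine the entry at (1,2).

6 in 3 cells must be {1,2,3}; 23 in 3 cells must be {6,8,9}.
The 8 across and the 23 down share only 6, so (3,2) = 6.
(3,1) = 8 − 6 = 2 completes the 8 across.
Given what's placed, (2,1) must be 3 to fit the 11 across and 6 down.
(2,2) = 11 − 3 = 8 completes the 11 across.
(1,1) = 6 − 5 = 1 completes the 6 down.
(1,2) = 10 − 1 = 9 completes the 10 across.

9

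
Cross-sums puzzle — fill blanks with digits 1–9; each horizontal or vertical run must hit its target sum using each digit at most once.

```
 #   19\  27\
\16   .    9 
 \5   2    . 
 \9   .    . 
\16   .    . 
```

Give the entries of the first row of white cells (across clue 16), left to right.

7 9

16 in 2 cells must be {7,9}.
R1C1 = 16 − 9 = 7 completes the 16 across.
R2C2 = 5 − 2 = 3 completes the 5 across.
R4C1 = 9: the only remaining digit allowed by both the 16 across and the 19 down.
R4C2 = 16 − 9 = 7 completes the 16 across.
R3C1 = 19 − 18 = 1 completes the 19 down.
R3C2 = 9 − 1 = 8 completes the 9 across.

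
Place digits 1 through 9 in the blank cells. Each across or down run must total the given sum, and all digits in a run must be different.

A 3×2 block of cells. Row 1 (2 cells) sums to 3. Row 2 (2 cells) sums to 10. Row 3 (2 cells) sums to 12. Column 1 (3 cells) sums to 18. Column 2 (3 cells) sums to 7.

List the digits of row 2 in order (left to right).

9 1

3 in 2 cells must be {1,2}; 7 in 3 cells must be {1,2,4}.
The 12 across and the 7 down share only 4, so (3,2) = 4.
(3,1) = 12 − 4 = 8 completes the 12 across.
Given what's placed, (1,1) must be 1 to fit the 3 across and 18 down.
(1,2) = 3 − 1 = 2 completes the 3 across.
(2,1) = 18 − 9 = 9 completes the 18 down.
(2,2) = 10 − 9 = 1 completes the 10 across.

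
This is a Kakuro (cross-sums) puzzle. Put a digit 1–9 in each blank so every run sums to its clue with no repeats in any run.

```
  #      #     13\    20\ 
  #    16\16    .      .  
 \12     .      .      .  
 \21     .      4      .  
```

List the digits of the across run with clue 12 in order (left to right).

7 2 3

16 in 2 cells must be {7,9}.
Given what's placed, R1C2 must be 7 to fit the 16 across and 13 down.
R1C3 = 16 − 7 = 9 completes the 16 across.
R2C2 = 13 − 11 = 2 completes the 13 down.
R3C1 = 9: the only remaining digit allowed by both the 21 across and the 16 down.
R3C3 = 21 − 13 = 8 completes the 21 across.
R2C1 = 16 − 9 = 7 completes the 16 down.
R2C3 = 12 − 9 = 3 completes the 12 across.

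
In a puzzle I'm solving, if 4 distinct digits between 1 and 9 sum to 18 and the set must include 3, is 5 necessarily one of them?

Counterexample: {1,3,6,8} sums to 18 under that restriction without using 5.

No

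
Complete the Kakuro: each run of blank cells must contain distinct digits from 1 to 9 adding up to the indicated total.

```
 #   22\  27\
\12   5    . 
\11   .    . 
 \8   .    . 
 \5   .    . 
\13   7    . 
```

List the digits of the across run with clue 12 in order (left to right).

5 7

R1C2 = 12 − 5 = 7 completes the 12 across.
R5C2 = 13 − 7 = 6 completes the 13 across.
No cell is forced outright now. R2C1 can only be 3 or 6 (the digits allowed by both its 11 across and its 22 down). If R2C1 = 6: that forces R2C2 = 5, R3C2 = 1, after which R4C2 would have to be in {1,2,3,4} for the 5 across but in {8} for the 27 down — contradiction. So R2C1 = 3.
R2C2 = 11 − 3 = 8 completes the 11 across.
Given what's placed, R4C1 must be 1 to fit the 5 across and 22 down.
R4C2 = 5 − 1 = 4 completes the 5 across.
R3C1 = 22 − 16 = 6 completes the 22 down.
R3C2 = 8 − 6 = 2 completes the 8 across.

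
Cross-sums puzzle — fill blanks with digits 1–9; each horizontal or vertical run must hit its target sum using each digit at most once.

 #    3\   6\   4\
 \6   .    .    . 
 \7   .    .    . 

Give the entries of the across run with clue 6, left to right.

1 2 3

6 in 3 cells must be {1,2,3}; 7 in 3 cells must be {1,2,4}; 3 in 2 cells must be {1,2}.
The 7 across and the 4 down share only 1, so R2C3 = 1.
R1C3 = 4 − 1 = 3 completes the 4 down.
Given what's placed, R2C1 must be 2 to fit the 7 across and 3 down.
R2C2 = 7 − 3 = 4 completes the 7 across.
R1C1 = 3 − 2 = 1 completes the 3 down.
R1C2 = 6 − 4 = 2 completes the 6 across.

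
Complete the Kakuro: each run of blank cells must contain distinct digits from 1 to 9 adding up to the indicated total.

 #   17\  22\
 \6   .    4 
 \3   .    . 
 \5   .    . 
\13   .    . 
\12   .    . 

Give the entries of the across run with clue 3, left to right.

1 2

3 in 2 cells must be {1,2}.
R1C1 = 6 − 4 = 2 completes the 6 across.
Given what's placed, R2C1 must be 1 to fit the 3 across and 17 down.
R2C2 = 3 − 1 = 2 completes the 3 across.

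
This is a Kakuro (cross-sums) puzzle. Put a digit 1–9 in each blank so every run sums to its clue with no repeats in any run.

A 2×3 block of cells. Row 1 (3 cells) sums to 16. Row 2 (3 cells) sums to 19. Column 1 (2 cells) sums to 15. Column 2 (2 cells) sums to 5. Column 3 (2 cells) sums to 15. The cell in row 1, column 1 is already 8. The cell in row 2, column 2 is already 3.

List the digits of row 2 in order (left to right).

7 3 9

(1,2) = 5 − 3 = 2 completes the 5 down.
(1,3) = 16 − 10 = 6 completes the 16 across.
(2,1) = 15 − 8 = 7 completes the 15 down.
(2,3) = 19 − 10 = 9 completes the 19 across.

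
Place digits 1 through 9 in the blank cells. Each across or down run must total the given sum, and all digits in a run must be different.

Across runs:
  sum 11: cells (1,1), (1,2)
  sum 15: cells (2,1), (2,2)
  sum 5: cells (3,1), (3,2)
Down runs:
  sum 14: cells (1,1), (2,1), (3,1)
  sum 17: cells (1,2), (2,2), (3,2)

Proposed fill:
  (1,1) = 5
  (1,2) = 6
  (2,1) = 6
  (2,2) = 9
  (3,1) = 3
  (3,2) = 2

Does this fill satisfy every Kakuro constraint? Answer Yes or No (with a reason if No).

Yes

Across: 5+6=11; 6+9=15; 3+2=5. Down: 5+6+3=14; 6+9+2=17. No digit repeats within any run.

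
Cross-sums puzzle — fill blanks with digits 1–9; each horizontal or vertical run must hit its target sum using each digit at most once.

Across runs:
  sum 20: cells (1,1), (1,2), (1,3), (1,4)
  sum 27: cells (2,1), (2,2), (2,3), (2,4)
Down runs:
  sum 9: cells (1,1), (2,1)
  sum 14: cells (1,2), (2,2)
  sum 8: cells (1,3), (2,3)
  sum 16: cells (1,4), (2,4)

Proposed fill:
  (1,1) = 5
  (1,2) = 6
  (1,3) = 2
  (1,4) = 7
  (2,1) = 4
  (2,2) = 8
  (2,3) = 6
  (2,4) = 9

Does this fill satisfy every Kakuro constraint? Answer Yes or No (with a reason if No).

Yes

Across: 5+6+2+7=20; 4+8+6+9=27. Down: 5+4=9; 6+8=14; 2+6=8; 7+9=16. No digit repeats within any run.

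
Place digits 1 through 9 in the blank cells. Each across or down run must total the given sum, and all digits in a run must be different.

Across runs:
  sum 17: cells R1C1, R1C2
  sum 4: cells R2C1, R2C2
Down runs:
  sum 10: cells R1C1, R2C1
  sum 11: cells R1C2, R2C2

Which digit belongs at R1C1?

9

17 in 2 cells must be {8,9}; 4 in 2 cells must be {1,3}.
The 4 across and the 11 down share only 3, so R2C2 = 3.
R1C2 = 11 − 3 = 8 completes the 11 down.
R2C1 = 4 − 3 = 1 completes the 4 across.
R1C1 = 17 − 8 = 9 completes the 17 across.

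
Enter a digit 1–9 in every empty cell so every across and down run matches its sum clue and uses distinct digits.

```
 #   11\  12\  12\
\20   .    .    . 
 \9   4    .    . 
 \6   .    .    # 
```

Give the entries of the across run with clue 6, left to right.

Given what's placed, R2C3 must be 3 to fit the 9 across and 12 down.
R1C3 = 12 − 3 = 9 completes the 12 down.
R2C2 = 9 − 7 = 2 completes the 9 across.
Nothing is forced directly, so branch on R1C1, whose candidates are 5 or 6. If R1C1 = 6: then R1C2 would have to be in {5} for the 20 across but in {1,3,4,6,7,9} for the 12 down — contradiction. So R1C1 = 5.
R1C2 = 20 − 14 = 6 completes the 20 across.
R3C1 = 11 − 9 = 2 completes the 11 down.
R3C2 = 6 − 2 = 4 completes the 6 across.

2, 4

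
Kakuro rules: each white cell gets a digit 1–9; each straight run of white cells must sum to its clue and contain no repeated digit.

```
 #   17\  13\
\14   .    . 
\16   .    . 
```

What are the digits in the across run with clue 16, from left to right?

16 in 2 cells must be {7,9}; 17 in 2 cells must be {8,9}.
The 16 across and the 17 down share only 9, so R2C1 = 9.
R2C2 = 16 − 9 = 7 completes the 16 across.
R1C1 = 17 − 9 = 8 completes the 17 down.
R1C2 = 14 − 8 = 6 completes the 14 across.

9 7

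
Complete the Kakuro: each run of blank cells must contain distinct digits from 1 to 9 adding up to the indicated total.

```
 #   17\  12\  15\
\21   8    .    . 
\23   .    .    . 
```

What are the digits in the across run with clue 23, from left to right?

9 8 6

23 in 3 cells must be {6,8,9}; 17 in 2 cells must be {8,9}.
R2C1 = 17 − 8 = 9 completes the 17 down.
R2C2 = 8: the only remaining digit allowed by both the 23 across and the 12 down.
R2C3 = 23 − 17 = 6 completes the 23 across.
R1C2 = 12 − 8 = 4 completes the 12 down.
R1C3 = 21 − 12 = 9 completes the 21 across.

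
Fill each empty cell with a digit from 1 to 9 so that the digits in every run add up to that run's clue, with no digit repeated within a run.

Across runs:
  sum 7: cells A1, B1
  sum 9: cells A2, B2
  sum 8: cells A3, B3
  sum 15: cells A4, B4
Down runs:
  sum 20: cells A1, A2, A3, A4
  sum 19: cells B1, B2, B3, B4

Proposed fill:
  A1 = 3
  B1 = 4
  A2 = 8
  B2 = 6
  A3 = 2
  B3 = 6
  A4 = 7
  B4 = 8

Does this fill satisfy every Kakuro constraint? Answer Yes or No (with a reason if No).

No — the across run A2–B2 sums to 14, not 9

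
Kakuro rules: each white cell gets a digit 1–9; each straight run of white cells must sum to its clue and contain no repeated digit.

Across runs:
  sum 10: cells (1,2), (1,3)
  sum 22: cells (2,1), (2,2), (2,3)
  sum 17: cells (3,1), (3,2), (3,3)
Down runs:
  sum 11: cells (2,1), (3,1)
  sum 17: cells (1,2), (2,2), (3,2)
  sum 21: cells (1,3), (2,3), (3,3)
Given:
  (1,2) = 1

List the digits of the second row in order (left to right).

(1,3) = 10 − 1 = 9 completes the 10 across.
Nothing is forced directly, so branch on (2,2), whose candidates are 7 or 9. If (2,2) = 7: then (2,3) would have to be in {6,9} for the 22 across but in {4,5,7,8} for the 21 down — contradiction. So (2,2) = 9.
(3,2) = 17 − 10 = 7 completes the 17 down.
No cell is forced outright now. (3,3) can only be 4 or 8 (the digits allowed by both its 17 across and its 21 down). If (3,3) = 8: then (2,3) would have to be in {5,6,7,8} for the 22 across but in {4} for the 21 down — contradiction. So (3,3) = 4.
(2,3) = 21 − 13 = 8 completes the 21 down.
(3,1) = 17 − 11 = 6 completes the 17 across.
(2,1) = 22 − 17 = 5 completes the 22 across.

5 9 8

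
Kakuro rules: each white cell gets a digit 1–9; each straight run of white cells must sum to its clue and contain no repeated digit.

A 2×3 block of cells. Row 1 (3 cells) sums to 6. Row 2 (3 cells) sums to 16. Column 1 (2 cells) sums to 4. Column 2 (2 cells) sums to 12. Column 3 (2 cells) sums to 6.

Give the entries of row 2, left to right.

6 in 3 cells must be {1,2,3}; 4 in 2 cells must be {1,3}.
The 6 across and the 12 down share only 3, so (1,2) = 3.
(2,2) = 12 − 3 = 9 completes the 12 down.
Given what's placed, (1,1) must be 1 to fit the 6 across and 4 down.
(1,3) = 6 − 4 = 2 completes the 6 across.
(2,1) = 4 − 1 = 3 completes the 4 down.
(2,3) = 16 − 12 = 4 completes the 16 across.

3 9 4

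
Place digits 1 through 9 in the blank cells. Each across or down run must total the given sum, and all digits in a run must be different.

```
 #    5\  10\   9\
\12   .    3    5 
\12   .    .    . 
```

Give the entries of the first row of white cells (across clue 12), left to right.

4 3 5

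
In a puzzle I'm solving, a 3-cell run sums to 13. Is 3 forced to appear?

No

Counterexample: {1,4,8} sums to 13 without using 3.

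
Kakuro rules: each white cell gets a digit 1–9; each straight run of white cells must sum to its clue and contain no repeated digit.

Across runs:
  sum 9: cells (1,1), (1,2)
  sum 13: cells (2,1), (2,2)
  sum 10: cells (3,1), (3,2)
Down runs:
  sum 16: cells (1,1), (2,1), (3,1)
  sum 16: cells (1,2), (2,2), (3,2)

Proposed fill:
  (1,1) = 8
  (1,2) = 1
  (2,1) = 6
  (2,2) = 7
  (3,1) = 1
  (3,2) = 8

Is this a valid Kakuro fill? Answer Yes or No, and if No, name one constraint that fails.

No — the down run (1,1)–(3,1) sums to 15, not 16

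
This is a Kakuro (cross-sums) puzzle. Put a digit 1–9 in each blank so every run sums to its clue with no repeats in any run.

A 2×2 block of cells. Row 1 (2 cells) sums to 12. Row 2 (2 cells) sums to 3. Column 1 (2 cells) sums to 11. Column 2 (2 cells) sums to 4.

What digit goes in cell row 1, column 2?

3

3 in 2 cells must be {1,2}; 4 in 2 cells must be {1,3}.
The 12 across and the 4 down share only 3, so (1,2) = 3.
The 3 across and the 11 down share only 2, so (2,1) = 2.
(2,2) = 3 − 2 = 1 completes the 3 across.
(1,1) = 12 − 3 = 9 completes the 12 across.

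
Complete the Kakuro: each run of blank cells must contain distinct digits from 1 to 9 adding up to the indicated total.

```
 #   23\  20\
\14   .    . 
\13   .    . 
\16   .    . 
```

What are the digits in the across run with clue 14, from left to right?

16 in 2 cells must be {7,9}; 23 in 3 cells must be {6,8,9}.
The 16 across and the 23 down share only 9, so R3C1 = 9.
R3C2 = 16 − 9 = 7 completes the 16 across.
Nothing is forced directly, so branch on R1C1, whose candidates are 6 or 8. If R1C1 = 8: then R1C2 would have to be in {6} for the 14 across but in {4,5,8,9} for the 20 down — contradiction. So R1C1 = 6.
R1C2 = 14 − 6 = 8 completes the 14 across.
R2C1 = 23 − 15 = 8 completes the 23 down.
R2C2 = 13 − 8 = 5 completes the 13 across.

6 8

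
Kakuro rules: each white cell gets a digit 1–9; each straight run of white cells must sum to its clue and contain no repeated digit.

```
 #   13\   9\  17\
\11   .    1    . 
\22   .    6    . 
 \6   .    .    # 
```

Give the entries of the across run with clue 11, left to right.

2 1 8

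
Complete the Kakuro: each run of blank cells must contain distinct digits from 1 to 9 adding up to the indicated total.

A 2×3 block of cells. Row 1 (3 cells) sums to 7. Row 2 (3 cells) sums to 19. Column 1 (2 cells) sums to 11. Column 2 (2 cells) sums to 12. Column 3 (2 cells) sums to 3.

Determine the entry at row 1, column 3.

7 in 3 cells must be {1,2,4}; 3 in 2 cells must be {1,2}.
The 7 across and the 12 down share only 4, so (1,2) = 4.
(2,2) = 12 − 4 = 8 completes the 12 down.
Given what's placed, (2,3) must be 2 to fit the 19 across and 3 down.
(1,1) = 2: the only remaining digit allowed by both the 7 across and the 11 down.
(1,3) = 7 − 6 = 1 completes the 7 across.
(2,1) = 19 − 10 = 9 completes the 19 across.

1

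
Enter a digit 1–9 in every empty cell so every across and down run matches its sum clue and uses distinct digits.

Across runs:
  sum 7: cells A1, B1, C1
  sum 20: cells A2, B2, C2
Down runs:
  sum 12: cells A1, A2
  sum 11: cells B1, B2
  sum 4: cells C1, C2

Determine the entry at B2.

7 in 3 cells must be {1,2,4}; 4 in 2 cells must be {1,3}.
The 7 across and the 12 down share only 4, so A1 = 4.
Given what's placed, B1 must be 2 to fit the 7 across and 11 down.
C1 = 7 − 6 = 1 completes the 7 across.
A2 = 12 − 4 = 8 completes the 12 down.
B2 = 11 − 2 = 9 completes the 11 down.
C2 = 20 − 17 = 3 completes the 20 across.

9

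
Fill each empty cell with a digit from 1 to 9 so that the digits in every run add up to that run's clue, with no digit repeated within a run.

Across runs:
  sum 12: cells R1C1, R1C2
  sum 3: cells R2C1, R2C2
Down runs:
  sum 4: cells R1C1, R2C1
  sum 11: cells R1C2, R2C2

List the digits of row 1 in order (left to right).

3 9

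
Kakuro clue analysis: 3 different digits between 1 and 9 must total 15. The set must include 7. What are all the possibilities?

{2,6,7}; {3,5,7}

3 distinct digits from 1–9 sum between 6 and 24.
Keeping only sets containing 7.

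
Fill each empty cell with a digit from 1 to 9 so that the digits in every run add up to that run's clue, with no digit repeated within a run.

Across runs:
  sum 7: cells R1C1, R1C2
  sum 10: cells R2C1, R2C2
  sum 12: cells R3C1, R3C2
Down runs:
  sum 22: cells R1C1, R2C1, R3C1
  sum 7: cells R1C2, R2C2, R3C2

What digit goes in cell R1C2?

7 in 3 cells must be {1,2,4}.
The 12 across and the 7 down share only 4, so R3C2 = 4.
R3C1 = 12 − 4 = 8 completes the 12 across.
Given what's placed, R1C1 must be 5 to fit the 7 across and 22 down.
R1C2 = 7 − 5 = 2 completes the 7 across.
R2C1 = 22 − 13 = 9 completes the 22 down.
R2C2 = 10 − 9 = 1 completes the 10 across.

2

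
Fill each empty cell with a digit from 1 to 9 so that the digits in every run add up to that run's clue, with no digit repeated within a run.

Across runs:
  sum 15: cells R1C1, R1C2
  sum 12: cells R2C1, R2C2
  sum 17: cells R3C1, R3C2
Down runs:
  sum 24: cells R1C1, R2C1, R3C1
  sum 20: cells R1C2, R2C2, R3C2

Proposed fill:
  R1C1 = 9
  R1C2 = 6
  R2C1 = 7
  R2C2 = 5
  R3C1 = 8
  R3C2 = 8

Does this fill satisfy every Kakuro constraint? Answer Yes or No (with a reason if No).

No — the across run R3C1–R3C2 sums to 16, not 17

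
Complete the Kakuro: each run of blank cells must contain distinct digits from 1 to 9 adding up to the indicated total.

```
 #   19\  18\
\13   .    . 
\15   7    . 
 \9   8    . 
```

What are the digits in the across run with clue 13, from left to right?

4 9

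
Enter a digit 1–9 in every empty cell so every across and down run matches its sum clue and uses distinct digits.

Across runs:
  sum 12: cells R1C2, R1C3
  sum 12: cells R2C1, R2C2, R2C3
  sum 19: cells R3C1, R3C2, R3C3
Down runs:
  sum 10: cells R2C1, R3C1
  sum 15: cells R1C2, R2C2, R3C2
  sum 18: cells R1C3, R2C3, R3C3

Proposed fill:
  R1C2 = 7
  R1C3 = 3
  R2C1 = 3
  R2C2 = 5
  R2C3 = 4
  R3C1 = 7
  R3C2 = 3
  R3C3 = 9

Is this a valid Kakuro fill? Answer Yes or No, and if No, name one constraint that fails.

No — the down run R1C3–R3C3 sums to 16, not 18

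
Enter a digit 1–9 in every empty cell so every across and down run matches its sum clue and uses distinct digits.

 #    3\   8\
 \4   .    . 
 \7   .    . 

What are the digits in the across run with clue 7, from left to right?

4 in 2 cells must be {1,3}; 3 in 2 cells must be {1,2}.
The 4 across and the 3 down share only 1, so R1C1 = 1.
R1C2 = 4 − 1 = 3 completes the 4 across.
R2C1 = 3 − 1 = 2 completes the 3 down.
R2C2 = 7 − 2 = 5 completes the 7 across.

2 5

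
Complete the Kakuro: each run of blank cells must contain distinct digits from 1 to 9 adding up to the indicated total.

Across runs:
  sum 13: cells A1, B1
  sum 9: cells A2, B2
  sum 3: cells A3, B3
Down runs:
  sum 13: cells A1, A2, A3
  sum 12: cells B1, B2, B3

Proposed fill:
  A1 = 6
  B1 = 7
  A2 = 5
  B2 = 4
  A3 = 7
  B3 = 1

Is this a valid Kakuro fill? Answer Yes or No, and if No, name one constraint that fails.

No — the down run A1–A3 sums to 18, not 13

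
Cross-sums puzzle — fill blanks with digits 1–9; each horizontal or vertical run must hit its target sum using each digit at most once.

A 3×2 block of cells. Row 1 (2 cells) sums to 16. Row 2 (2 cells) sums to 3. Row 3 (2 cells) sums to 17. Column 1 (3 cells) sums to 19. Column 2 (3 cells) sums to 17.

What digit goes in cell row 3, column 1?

16 in 2 cells must be {7,9}; 3 in 2 cells must be {1,2}; 17 in 2 cells must be {8,9}.
The 3 across and the 19 down share only 2, so (2,1) = 2.
(2,2) = 3 − 2 = 1 completes the 3 across.
Given what's placed, (3,2) must be 9 to fit the 17 across and 17 down.
(1,1) = 9: the only remaining digit allowed by both the 16 across and the 19 down.
(1,2) = 16 − 9 = 7 completes the 16 across.
(3,1) = 17 − 9 = 8 completes the 17 across.

8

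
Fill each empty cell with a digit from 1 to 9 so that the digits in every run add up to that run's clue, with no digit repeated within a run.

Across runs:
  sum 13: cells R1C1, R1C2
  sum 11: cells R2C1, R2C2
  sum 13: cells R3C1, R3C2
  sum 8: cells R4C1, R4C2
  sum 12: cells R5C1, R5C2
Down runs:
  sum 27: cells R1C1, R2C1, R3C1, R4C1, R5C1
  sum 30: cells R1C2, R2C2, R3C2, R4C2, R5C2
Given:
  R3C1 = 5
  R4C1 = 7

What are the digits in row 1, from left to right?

8 5

R3C2 = 13 − 5 = 8 completes the 13 across.
R4C2 = 8 − 7 = 1 completes the 8 across.
Nothing is forced directly, so branch on R5C2, whose candidates are 5 or 7 or 9. If R5C2 = 5: then R5C1 would have to be in {7} for the 12 across but in {1,2,3,4,6,8,9} for the 27 down — contradiction. If R5C2 = 7: then R5C1 would have to be in {5} for the 12 across but in {1,2,3,4,6,8,9} for the 27 down — contradiction. So R5C2 = 9.
R5C1 = 12 − 9 = 3 completes the 12 across.
Nothing is forced directly, so branch on R1C1, whose candidates are 4 or 8. If R1C1 = 4: then R1C2 would have to be in {9} for the 13 across but in {5,7} for the 30 down — contradiction. So R1C1 = 8.
R1C2 = 13 − 8 = 5 completes the 13 across.
R2C1 = 27 − 23 = 4 completes the 27 down.
R2C2 = 11 − 4 = 7 completes the 11 across.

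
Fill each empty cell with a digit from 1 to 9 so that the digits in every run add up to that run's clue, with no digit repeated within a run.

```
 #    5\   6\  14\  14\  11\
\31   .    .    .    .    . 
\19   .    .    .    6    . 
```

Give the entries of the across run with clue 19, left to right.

R1C4 = 14 − 6 = 8 completes the 14 down.
Given what's placed, R2C3 must be 5 to fit the 19 across and 14 down.
R1C3 = 14 − 5 = 9 completes the 14 down.
No cell is forced outright now. R2C5 can only be 3 or 4 (the digits allowed by both its 19 across and its 11 down). If R2C5 = 3: then R1C5 would have to be in {1,2,3,4,5,6,7} for the 31 across but in {8} for the 11 down — contradiction. So R2C5 = 4.
R1C5 = 11 − 4 = 7 completes the 11 down.
Given what's placed, R2C2 must be 1 to fit the 19 across and 6 down.
R1C2 = 6 − 1 = 5 completes the 6 down.
R2C1 = 19 − 16 = 3 completes the 19 across.

3, 1, 5, 6, 4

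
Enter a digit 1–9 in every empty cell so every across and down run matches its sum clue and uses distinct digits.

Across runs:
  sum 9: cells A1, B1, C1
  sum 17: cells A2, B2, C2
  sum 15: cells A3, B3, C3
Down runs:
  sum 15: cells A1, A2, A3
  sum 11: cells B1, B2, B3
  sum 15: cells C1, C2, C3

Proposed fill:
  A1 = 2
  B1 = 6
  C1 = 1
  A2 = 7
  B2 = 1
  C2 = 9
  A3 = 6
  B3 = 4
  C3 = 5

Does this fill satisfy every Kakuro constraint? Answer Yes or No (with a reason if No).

Yes

Across: 2+6+1=9; 7+1+9=17; 6+4+5=15. Down: 2+7+6=15; 6+1+4=11; 1+9+5=15. No digit repeats within any run.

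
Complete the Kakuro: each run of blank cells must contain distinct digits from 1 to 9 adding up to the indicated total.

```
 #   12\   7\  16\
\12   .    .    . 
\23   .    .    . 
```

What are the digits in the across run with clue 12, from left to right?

4 1 7

23 in 3 cells must be {6,8,9}; 16 in 2 cells must be {7,9}.
The 23 across and the 7 down share only 6, so R2C2 = 6.
Given what's placed, R2C3 must be 9 to fit the 23 across and 16 down.
R1C2 = 7 − 6 = 1 completes the 7 down.
R1C3 = 16 − 9 = 7 completes the 16 down.
R2C1 = 23 − 15 = 8 completes the 23 across.
R1C1 = 12 − 8 = 4 completes the 12 across.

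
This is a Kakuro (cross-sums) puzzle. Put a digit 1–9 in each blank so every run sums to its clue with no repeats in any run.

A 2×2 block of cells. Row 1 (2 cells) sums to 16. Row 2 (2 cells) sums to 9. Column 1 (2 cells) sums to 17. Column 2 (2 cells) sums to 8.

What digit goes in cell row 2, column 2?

1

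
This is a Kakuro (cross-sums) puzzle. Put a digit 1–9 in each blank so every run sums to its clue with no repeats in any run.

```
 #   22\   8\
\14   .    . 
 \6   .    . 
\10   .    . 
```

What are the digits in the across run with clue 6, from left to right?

5 1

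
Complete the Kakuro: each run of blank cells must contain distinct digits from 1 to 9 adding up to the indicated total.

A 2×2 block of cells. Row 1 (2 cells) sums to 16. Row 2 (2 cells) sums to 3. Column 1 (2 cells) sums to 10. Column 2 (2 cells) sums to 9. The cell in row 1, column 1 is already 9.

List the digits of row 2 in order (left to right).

16 in 2 cells must be {7,9}; 3 in 2 cells must be {1,2}.
(1,2) = 16 − 9 = 7 completes the 16 across.
(2,1) = 10 − 9 = 1 completes the 10 down.
(2,2) = 3 − 1 = 2 completes the 3 across.

1 2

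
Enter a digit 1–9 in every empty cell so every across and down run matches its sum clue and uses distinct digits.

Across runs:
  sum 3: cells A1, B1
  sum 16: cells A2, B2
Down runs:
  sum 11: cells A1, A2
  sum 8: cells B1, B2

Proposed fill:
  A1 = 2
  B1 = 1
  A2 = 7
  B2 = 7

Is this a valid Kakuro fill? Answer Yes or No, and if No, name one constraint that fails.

No — the across run A2–B2 sums to 14, not 16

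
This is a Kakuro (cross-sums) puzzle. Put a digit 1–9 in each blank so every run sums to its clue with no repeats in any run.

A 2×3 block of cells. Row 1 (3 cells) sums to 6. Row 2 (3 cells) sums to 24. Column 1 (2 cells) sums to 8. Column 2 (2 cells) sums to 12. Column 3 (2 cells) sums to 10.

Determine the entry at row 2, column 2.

6 in 3 cells must be {1,2,3}; 24 in 3 cells must be {7,8,9}.
The 6 across and the 12 down share only 3, so (1,2) = 3.
The 24 across and the 8 down share only 7, so (2,1) = 7.
(2,2) = 12 − 3 = 9 completes the 12 down.
(2,3) = 24 − 16 = 8 completes the 24 across.
(1,1) = 8 − 7 = 1 completes the 8 down.
(1,3) = 6 − 4 = 2 completes the 6 across.

9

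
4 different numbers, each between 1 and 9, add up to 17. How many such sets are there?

4 distinct digits from 1–9 sum between 10 and 30.

9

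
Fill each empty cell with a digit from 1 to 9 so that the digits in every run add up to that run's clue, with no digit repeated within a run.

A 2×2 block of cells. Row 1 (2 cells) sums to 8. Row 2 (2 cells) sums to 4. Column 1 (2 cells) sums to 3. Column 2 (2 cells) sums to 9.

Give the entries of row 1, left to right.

2 6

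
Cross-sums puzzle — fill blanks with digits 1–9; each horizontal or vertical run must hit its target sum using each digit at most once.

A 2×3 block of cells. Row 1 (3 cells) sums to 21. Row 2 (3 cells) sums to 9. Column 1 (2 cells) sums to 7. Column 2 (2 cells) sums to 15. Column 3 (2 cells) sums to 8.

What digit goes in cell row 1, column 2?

The 9 across and the 15 down share only 6, so (2,2) = 6.
(1,2) = 15 − 6 = 9 completes the 15 down.
Nothing is forced directly, so branch on (1,1), whose candidates are 4 or 5. If (1,1) = 4: then (1,3) would have to be in {8} for the 21 across but in {1,2,3,5,6,7} for the 8 down — contradiction. So (1,1) = 5.
(1,3) = 21 − 14 = 7 completes the 21 across.
(2,1) = 7 − 5 = 2 completes the 7 down.
(2,3) = 9 − 8 = 1 completes the 9 across.

9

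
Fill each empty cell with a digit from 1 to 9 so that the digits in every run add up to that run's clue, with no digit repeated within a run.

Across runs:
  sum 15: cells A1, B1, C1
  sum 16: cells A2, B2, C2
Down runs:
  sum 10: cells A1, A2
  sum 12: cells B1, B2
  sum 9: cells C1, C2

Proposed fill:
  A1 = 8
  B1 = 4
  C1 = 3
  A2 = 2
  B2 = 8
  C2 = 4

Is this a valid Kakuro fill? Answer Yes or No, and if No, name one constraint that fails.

No — the across run A2–C2 sums to 14, not 16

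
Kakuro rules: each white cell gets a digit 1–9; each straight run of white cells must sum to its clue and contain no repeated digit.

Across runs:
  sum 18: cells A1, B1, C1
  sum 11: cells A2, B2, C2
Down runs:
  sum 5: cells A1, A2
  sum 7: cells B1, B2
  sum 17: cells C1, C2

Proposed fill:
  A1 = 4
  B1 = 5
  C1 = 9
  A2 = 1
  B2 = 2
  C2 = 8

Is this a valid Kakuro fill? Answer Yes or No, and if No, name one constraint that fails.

Across: 4+5+9=18; 1+2+8=11. Down: 4+1=5; 5+2=7; 9+8=17. No digit repeats within any run.

Yes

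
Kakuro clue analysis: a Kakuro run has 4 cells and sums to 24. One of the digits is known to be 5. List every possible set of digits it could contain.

4 distinct digits from 1–9 sum between 10 and 30.
Keeping only sets containing 5.

{2,5,8,9}; {3,5,7,9}; {4,5,6,9}; {4,5,7,8}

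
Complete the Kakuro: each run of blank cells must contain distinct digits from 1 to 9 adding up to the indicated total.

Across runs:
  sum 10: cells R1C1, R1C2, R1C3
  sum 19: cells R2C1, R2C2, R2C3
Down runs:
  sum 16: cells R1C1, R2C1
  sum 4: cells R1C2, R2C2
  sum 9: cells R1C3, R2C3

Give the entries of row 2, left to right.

16 in 2 cells must be {7,9}; 4 in 2 cells must be {1,3}.
The 10 across and the 16 down share only 7, so R1C1 = 7.
Given what's placed, R1C2 must be 1 to fit the 10 across and 4 down.
R1C3 = 10 − 8 = 2 completes the 10 across.
R2C1 = 16 − 7 = 9 completes the 16 down.
R2C2 = 4 − 1 = 3 completes the 4 down.
R2C3 = 19 − 12 = 7 completes the 19 across.

9, 3, 7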